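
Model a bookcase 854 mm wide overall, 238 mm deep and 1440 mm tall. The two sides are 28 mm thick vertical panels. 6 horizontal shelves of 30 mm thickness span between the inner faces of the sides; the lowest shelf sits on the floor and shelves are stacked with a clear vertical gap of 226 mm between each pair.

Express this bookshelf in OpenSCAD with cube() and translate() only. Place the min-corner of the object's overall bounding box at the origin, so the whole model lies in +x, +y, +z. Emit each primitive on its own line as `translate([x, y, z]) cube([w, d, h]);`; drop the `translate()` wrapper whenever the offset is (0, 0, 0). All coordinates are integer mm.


cube([28, 238, 1440]);
translate([826, 0, 0]) cube([28, 238, 1440]);
translate([28, 0, 0]) cube([798, 238, 30]);
translate([28, 0, 256]) cube([798, 238, 30]);
translate([28, 0, 512]) cube([798, 238, 30]);
translate([28, 0, 768]) cube([798, 238, 30]);
translate([28, 0, 1024]) cube([798, 238, 30]);
translate([28, 0, 1280]) cube([798, 238, 30]);


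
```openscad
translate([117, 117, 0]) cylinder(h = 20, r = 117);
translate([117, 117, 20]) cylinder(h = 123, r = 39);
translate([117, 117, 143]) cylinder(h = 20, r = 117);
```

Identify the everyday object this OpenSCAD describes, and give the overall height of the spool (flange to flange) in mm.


A spool. The overall height is 163 mm.

Three coaxial cylinders, large–small–large — a spool. Two 20 mm flanges and a 123 mm core give 20 + 123 + 20 = 163 mm.


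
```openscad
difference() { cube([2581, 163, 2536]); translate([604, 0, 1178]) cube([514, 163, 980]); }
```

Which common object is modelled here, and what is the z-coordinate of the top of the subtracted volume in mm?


A wall with a window opening. The window head height is 2158 mm.

A wall with a rectangular opening subtracted — a window. Sill at z = 1178, opening 980 mm tall, so the head is at 1178 + 980 = 2158 mm.


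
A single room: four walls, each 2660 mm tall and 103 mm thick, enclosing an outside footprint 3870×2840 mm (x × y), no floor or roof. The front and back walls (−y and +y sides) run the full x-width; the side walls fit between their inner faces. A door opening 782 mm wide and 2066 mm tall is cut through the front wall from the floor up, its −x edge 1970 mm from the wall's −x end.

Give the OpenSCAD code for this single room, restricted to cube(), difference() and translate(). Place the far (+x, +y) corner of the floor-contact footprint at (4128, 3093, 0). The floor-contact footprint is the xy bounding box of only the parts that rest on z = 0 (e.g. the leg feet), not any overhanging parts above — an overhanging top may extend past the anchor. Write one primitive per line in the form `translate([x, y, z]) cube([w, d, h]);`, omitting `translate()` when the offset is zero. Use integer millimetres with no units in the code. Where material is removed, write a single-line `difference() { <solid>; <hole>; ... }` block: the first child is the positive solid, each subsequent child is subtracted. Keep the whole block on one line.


difference() { translate([258, 253, 0]) cube([3870, 103, 2660]); translate([2228, 253, 0]) cube([782, 103, 2066]); }
translate([258, 2990, 0]) cube([3870, 103, 2660]);
translate([258, 356, 0]) cube([103, 2634, 2660]);
translate([4025, 356, 0]) cube([103, 2634, 2660]);


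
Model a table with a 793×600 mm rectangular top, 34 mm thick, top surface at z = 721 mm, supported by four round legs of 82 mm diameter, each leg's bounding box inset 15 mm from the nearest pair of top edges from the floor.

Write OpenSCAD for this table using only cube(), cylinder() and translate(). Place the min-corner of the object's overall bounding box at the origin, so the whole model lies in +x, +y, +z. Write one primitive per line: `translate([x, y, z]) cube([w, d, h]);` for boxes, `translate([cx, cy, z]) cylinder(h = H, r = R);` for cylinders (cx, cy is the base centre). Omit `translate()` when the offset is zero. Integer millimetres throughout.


translate([0, 0, 687]) cube([793, 600, 34]);
translate([56, 56, 0]) cylinder(h = 687, r = 41);
translate([737, 56, 0]) cylinder(h = 687, r = 41);
translate([56, 544, 0]) cylinder(h = 687, r = 41);
translate([737, 544, 0]) cylinder(h = 687, r = 41);


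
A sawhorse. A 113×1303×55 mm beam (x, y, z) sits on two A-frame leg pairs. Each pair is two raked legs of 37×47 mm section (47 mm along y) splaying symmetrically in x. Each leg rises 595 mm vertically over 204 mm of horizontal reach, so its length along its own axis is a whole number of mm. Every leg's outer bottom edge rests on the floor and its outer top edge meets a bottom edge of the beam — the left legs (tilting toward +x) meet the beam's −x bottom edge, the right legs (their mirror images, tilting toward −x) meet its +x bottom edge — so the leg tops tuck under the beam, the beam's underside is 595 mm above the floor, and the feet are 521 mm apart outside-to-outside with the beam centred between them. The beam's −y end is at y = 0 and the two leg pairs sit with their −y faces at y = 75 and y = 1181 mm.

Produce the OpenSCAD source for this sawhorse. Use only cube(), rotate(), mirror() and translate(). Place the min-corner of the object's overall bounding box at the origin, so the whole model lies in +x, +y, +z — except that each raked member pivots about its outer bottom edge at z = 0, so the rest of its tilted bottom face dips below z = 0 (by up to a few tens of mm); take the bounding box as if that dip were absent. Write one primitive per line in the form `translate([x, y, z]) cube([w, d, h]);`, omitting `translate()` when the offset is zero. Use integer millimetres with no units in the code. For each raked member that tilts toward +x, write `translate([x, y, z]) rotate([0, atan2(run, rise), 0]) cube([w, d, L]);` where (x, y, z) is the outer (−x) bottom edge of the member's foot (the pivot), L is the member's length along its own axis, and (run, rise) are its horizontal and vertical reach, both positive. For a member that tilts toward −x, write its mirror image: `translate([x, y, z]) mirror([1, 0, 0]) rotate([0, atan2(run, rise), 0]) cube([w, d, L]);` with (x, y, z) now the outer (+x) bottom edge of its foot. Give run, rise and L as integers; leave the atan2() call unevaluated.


translate([204, 0, 595]) cube([113, 1303, 55]);
translate([0, 75, 0]) rotate([0, atan2(204, 595), 0]) cube([37, 47, 629]);
translate([521, 75, 0]) mirror([1, 0, 0]) rotate([0, atan2(204, 595), 0]) cube([37, 47, 629]);
translate([0, 1181, 0]) rotate([0, atan2(204, 595), 0]) cube([37, 47, 629]);
translate([521, 1181, 0]) mirror([1, 0, 0]) rotate([0, atan2(204, 595), 0]) cube([37, 47, 629]);


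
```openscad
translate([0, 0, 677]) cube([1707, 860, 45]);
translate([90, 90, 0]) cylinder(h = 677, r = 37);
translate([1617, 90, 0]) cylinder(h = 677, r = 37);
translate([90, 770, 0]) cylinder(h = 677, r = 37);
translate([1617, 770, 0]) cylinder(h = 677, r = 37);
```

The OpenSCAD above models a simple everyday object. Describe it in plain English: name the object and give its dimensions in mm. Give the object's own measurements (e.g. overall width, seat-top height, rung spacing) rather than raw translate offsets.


A rectangular dining table. The top is 1707×860×45 mm with its upper surface at z = 722 mm. It stands on four round legs of 74 mm diameter, each leg's bounding box inset 53 mm from the nearest pair of top edges, running from the floor to the underside of the top.


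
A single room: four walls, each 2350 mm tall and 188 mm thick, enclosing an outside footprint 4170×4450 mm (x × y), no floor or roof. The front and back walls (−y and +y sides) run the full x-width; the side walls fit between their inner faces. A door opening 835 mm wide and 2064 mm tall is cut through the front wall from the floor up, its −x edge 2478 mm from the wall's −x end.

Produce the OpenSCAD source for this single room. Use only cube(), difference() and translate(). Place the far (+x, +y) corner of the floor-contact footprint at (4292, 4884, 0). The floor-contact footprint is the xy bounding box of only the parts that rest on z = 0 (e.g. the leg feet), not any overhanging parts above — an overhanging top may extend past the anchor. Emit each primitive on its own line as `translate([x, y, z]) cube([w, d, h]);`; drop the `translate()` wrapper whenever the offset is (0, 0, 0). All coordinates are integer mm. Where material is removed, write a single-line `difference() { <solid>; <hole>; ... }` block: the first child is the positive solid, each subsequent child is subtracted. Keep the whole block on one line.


difference() { translate([122, 434, 0]) cube([4170, 188, 2350]); translate([2600, 434, 0]) cube([835, 188, 2064]); }
translate([122, 4696, 0]) cube([4170, 188, 2350]);
translate([122, 622, 0]) cube([188, 4074, 2350]);
translate([4104, 622, 0]) cube([188, 4074, 2350]);


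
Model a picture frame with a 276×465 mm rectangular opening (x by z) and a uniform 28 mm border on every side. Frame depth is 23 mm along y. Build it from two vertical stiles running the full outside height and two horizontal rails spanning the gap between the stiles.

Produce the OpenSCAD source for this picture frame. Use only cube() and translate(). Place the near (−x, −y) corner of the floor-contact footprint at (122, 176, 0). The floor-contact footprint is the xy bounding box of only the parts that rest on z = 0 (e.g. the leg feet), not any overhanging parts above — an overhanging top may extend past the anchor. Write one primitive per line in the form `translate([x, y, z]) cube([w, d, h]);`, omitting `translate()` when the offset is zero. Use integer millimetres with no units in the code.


translate([122, 176, 0]) cube([28, 23, 521]);
translate([426, 176, 0]) cube([28, 23, 521]);
translate([150, 176, 0]) cube([276, 23, 28]);
translate([150, 176, 493]) cube([276, 23, 28]);


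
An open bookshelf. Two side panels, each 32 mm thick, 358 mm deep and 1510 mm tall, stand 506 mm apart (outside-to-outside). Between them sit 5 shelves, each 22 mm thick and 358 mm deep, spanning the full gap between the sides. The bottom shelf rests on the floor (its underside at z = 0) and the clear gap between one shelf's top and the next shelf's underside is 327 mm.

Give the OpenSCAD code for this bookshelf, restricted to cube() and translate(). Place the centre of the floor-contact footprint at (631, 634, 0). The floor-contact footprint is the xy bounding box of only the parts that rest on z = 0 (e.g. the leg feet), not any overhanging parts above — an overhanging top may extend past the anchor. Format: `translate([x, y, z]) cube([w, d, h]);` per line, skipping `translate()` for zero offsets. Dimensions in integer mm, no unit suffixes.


translate([378, 455, 0]) cube([32, 358, 1510]);
translate([852, 455, 0]) cube([32, 358, 1510]);
translate([410, 455, 0]) cube([442, 358, 22]);
translate([410, 455, 349]) cube([442, 358, 22]);
translate([410, 455, 698]) cube([442, 358, 22]);
translate([410, 455, 1047]) cube([442, 358, 22]);
translate([410, 455, 1396]) cube([442, 358, 22]);


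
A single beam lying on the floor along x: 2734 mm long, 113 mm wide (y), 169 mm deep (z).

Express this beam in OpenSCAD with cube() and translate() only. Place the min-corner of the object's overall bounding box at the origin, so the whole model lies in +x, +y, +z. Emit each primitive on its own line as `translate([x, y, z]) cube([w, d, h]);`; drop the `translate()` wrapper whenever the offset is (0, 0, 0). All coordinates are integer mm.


cube([2734, 113, 169]);


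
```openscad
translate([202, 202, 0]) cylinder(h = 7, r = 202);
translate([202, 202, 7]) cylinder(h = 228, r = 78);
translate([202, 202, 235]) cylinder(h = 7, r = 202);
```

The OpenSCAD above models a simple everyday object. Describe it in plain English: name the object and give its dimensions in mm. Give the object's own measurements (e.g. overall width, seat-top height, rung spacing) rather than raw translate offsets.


A spool: two coaxial disc flanges of radius 202 mm and thickness 7 mm, joined by a core cylinder of radius 78 mm and height 228 mm. The lower flange rests on z = 0 and the three cylinders share a vertical axis.


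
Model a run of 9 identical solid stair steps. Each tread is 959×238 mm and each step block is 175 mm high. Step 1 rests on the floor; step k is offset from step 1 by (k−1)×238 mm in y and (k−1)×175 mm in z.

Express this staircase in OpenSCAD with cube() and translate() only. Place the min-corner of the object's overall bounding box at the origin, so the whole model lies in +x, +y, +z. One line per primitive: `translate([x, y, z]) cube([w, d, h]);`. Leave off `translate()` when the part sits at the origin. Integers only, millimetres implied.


cube([959, 238, 175]);
translate([0, 238, 175]) cube([959, 238, 175]);
translate([0, 476, 350]) cube([959, 238, 175]);
translate([0, 714, 525]) cube([959, 238, 175]);
translate([0, 952, 700]) cube([959, 238, 175]);
translate([0, 1190, 875]) cube([959, 238, 175]);
translate([0, 1428, 1050]) cube([959, 238, 175]);
translate([0, 1666, 1225]) cube([959, 238, 175]);
translate([0, 1904, 1400]) cube([959, 238, 175]);


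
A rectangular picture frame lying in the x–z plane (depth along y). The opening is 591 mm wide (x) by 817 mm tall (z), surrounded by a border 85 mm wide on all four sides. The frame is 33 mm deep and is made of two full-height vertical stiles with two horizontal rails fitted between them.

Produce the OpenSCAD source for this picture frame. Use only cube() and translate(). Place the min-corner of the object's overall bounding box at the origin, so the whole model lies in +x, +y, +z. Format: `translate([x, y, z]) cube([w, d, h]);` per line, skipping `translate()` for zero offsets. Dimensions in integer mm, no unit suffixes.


cube([85, 33, 987]);
translate([676, 0, 0]) cube([85, 33, 987]);
translate([85, 0, 0]) cube([591, 33, 85]);
translate([85, 0, 902]) cube([591, 33, 85]);


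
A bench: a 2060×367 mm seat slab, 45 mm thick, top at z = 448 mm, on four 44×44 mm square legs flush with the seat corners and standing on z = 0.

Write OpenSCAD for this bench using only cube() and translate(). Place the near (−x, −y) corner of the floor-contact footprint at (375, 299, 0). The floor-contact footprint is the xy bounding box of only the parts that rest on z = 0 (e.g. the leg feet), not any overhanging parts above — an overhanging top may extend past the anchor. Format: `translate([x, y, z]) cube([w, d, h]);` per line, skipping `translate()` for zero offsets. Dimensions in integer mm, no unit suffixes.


// leg_h = 448 − 45 = 403
translate([375, 299, 403]) cube([2060, 367, 45]);
translate([375, 299, 0]) cube([44, 44, 403]);
translate([375, 622, 0]) cube([44, 44, 403]);
translate([2391, 299, 0]) cube([44, 44, 403]);
translate([2391, 622, 0]) cube([44, 44, 403]);


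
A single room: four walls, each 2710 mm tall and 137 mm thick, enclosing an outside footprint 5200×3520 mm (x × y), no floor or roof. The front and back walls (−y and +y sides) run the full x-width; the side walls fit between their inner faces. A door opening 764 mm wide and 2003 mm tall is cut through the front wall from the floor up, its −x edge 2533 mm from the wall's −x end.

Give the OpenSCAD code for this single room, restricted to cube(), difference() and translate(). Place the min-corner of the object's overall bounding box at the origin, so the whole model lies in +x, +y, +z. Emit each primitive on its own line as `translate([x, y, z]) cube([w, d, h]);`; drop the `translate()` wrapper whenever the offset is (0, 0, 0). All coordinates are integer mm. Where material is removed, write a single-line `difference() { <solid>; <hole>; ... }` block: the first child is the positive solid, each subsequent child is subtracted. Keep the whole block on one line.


difference() { cube([5200, 137, 2710]); translate([2533, 0, 0]) cube([764, 137, 2003]); }
translate([0, 3383, 0]) cube([5200, 137, 2710]);
translate([0, 137, 0]) cube([137, 3246, 2710]);
translate([5063, 137, 0]) cube([137, 3246, 2710]);


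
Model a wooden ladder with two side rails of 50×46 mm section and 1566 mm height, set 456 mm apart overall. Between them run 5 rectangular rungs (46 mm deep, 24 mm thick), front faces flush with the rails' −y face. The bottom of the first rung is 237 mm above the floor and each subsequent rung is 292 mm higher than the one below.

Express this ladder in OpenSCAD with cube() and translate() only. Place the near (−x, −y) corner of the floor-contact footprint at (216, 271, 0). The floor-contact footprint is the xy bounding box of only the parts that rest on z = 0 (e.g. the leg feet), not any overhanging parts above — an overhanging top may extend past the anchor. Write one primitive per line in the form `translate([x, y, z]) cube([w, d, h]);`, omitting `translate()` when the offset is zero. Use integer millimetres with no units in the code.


translate([216, 271, 0]) cube([50, 46, 1566]);
translate([622, 271, 0]) cube([50, 46, 1566]);
translate([266, 271, 237]) cube([356, 46, 24]);
translate([266, 271, 529]) cube([356, 46, 24]);
translate([266, 271, 821]) cube([356, 46, 24]);
translate([266, 271, 1113]) cube([356, 46, 24]);
translate([266, 271, 1405]) cube([356, 46, 24]);


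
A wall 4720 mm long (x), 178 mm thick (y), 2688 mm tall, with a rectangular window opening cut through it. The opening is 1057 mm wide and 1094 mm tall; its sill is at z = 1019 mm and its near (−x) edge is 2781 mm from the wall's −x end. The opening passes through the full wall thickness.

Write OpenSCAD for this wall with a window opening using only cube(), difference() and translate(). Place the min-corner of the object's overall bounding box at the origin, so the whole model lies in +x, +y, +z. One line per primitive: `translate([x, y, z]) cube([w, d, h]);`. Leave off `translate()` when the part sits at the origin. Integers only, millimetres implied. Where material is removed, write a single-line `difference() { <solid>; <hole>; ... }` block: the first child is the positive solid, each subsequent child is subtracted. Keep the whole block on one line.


difference() { cube([4720, 178, 2688]); translate([2781, 0, 1019]) cube([1057, 178, 1094]); }


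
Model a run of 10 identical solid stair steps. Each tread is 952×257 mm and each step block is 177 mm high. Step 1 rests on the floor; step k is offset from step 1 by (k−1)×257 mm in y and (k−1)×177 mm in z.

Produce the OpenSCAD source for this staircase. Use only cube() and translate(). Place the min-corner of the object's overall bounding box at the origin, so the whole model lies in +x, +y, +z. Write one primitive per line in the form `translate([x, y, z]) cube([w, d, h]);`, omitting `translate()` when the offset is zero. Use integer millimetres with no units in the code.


cube([952, 257, 177]);
translate([0, 257, 177]) cube([952, 257, 177]);
translate([0, 514, 354]) cube([952, 257, 177]);
translate([0, 771, 531]) cube([952, 257, 177]);
translate([0, 1028, 708]) cube([952, 257, 177]);
translate([0, 1285, 885]) cube([952, 257, 177]);
translate([0, 1542, 1062]) cube([952, 257, 177]);
translate([0, 1799, 1239]) cube([952, 257, 177]);
translate([0, 2056, 1416]) cube([952, 257, 177]);
translate([0, 2313, 1593]) cube([952, 257, 177]);


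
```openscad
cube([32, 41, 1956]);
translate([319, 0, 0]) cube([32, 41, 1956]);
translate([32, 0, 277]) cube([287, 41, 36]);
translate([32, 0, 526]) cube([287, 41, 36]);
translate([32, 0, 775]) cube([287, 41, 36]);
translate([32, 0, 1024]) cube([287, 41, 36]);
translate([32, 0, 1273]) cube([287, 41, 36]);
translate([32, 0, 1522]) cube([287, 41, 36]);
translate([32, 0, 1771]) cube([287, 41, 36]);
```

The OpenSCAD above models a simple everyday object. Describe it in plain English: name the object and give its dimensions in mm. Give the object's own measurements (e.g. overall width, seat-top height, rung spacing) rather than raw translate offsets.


A straight ladder. Two 32×41 mm vertical rails, 1956 mm tall, stand 351 mm apart (outside-to-outside) with their front faces coplanar on the −y side. 7 rungs, each 41 mm deep and 36 mm tall, span between the inner faces of the rails, front faces flush with the rails. The lowest rung's underside is at z = 277 mm and rungs are spaced 249 mm apart (underside to underside).


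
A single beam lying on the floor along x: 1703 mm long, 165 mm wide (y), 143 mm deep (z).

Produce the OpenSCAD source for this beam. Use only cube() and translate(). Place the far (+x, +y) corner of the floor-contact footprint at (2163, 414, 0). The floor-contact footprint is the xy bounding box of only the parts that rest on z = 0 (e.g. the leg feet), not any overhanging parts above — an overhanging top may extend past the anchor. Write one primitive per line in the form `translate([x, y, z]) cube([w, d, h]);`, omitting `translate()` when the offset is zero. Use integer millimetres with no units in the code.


translate([460, 249, 0]) cube([1703, 165, 143]);


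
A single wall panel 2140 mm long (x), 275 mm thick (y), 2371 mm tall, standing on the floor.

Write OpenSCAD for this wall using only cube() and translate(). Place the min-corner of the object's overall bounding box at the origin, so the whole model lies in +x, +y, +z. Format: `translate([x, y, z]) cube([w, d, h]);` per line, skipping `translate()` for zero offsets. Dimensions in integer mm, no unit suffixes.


cube([2140, 275, 2371]);


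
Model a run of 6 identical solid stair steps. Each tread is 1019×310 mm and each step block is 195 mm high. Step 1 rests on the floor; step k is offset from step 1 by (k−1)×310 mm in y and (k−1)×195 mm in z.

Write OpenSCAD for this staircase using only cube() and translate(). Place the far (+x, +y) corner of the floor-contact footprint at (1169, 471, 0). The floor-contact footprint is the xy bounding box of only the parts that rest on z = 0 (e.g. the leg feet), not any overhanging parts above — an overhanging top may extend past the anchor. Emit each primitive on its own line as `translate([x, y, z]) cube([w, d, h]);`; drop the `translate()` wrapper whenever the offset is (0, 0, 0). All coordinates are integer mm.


translate([150, 161, 0]) cube([1019, 310, 195]);
translate([150, 471, 195]) cube([1019, 310, 195]);
translate([150, 781, 390]) cube([1019, 310, 195]);
translate([150, 1091, 585]) cube([1019, 310, 195]);
translate([150, 1401, 780]) cube([1019, 310, 195]);
translate([150, 1711, 975]) cube([1019, 310, 195]);


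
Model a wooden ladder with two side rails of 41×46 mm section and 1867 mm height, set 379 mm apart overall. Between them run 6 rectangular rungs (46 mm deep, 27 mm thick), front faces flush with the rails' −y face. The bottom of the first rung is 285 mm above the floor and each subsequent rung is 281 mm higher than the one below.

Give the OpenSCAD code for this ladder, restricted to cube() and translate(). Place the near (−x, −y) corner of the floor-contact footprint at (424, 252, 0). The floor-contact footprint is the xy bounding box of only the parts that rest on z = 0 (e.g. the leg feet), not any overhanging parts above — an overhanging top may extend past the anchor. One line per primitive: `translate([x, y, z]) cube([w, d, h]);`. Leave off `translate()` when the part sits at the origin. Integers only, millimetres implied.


// rung span = 379 - 2*41 = 297
// rung[k] z = 285 + k*281
translate([424, 252, 0]) cube([41, 46, 1867]);
translate([762, 252, 0]) cube([41, 46, 1867]);
translate([465, 252, 285]) cube([297, 46, 27]);
translate([465, 252, 566]) cube([297, 46, 27]);
translate([465, 252, 847]) cube([297, 46, 27]);
translate([465, 252, 1128]) cube([297, 46, 27]);
translate([465, 252, 1409]) cube([297, 46, 27]);
translate([465, 252, 1690]) cube([297, 46, 27]);


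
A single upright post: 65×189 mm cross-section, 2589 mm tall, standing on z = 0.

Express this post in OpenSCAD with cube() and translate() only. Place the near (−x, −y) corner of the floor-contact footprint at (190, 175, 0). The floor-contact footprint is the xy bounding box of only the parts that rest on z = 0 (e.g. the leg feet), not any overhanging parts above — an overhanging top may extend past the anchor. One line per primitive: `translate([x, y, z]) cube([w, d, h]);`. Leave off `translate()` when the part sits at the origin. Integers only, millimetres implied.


translate([190, 175, 0]) cube([65, 189, 2589]);


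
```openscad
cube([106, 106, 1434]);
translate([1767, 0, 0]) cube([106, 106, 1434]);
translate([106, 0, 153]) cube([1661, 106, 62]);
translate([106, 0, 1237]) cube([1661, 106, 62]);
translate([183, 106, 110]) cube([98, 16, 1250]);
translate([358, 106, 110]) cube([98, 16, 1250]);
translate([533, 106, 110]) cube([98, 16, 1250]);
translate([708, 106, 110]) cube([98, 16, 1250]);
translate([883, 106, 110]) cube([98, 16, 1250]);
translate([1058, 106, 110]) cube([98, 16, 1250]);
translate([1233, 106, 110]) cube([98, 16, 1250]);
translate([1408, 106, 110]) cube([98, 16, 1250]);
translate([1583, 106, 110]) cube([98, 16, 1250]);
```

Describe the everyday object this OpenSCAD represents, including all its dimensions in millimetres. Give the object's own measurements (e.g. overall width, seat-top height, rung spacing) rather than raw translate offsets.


A fence section. Two 106×106 mm posts, 1434 mm tall, stand on the floor with a clear span of 1661 mm between their inner faces. Two horizontal rails of 106×62 mm section span the gap between the posts with their undersides at z = 153 mm and z = 1237 mm, flush with the posts' −y face. 9 pickets, each 98 mm wide, 16 mm thick and 1250 mm tall, are fixed to the +y face of the rails with their bottoms at z = 110 mm, spaced across the span with a 77 mm gap after the −x post and between neighbouring pickets, with 86 mm left before the +x post.


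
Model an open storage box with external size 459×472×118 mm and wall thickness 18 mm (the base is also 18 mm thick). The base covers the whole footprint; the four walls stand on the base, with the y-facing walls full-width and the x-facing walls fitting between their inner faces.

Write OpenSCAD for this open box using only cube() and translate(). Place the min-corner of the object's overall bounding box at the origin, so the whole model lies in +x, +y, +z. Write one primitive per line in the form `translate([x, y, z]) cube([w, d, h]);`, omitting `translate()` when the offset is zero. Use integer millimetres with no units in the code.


cube([459, 472, 18]);
translate([0, 0, 18]) cube([459, 18, 100]);
translate([0, 454, 18]) cube([459, 18, 100]);
translate([0, 18, 18]) cube([18, 436, 100]);
translate([441, 18, 18]) cube([18, 436, 100]);


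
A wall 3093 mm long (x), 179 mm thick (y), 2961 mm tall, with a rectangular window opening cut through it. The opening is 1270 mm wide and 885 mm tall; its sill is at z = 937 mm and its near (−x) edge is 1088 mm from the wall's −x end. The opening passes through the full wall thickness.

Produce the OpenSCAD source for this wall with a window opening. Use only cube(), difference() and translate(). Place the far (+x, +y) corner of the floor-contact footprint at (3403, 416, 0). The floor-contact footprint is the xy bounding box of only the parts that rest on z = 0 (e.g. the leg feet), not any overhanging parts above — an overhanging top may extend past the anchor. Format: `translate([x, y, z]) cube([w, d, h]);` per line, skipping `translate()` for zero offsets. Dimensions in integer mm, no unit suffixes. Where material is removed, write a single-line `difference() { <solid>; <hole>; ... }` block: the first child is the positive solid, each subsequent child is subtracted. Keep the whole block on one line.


difference() { translate([310, 237, 0]) cube([3093, 179, 2961]); translate([1398, 237, 937]) cube([1270, 179, 885]); }


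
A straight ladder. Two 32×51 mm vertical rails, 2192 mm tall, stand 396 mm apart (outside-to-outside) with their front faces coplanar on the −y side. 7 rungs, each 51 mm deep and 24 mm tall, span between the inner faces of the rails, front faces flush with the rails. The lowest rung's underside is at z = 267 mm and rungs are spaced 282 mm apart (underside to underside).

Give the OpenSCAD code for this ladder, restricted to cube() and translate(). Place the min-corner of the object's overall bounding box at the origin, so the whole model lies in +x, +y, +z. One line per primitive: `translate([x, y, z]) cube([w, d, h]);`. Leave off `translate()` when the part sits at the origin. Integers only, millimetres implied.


// rung span = 396 - 2*32 = 332
// rung[k] z = 267 + k*282
cube([32, 51, 2192]);
translate([364, 0, 0]) cube([32, 51, 2192]);
translate([32, 0, 267]) cube([332, 51, 24]);
translate([32, 0, 549]) cube([332, 51, 24]);
translate([32, 0, 831]) cube([332, 51, 24]);
translate([32, 0, 1113]) cube([332, 51, 24]);
translate([32, 0, 1395]) cube([332, 51, 24]);
translate([32, 0, 1677]) cube([332, 51, 24]);
translate([32, 0, 1959]) cube([332, 51, 24]);


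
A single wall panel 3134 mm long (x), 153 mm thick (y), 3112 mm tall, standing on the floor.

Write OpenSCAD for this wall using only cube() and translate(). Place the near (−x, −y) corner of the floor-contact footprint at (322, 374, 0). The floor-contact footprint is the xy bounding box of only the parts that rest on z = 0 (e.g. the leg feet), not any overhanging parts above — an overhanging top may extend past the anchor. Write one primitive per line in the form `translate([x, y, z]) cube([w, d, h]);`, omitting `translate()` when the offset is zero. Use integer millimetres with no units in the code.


translate([322, 374, 0]) cube([3134, 153, 3112]);


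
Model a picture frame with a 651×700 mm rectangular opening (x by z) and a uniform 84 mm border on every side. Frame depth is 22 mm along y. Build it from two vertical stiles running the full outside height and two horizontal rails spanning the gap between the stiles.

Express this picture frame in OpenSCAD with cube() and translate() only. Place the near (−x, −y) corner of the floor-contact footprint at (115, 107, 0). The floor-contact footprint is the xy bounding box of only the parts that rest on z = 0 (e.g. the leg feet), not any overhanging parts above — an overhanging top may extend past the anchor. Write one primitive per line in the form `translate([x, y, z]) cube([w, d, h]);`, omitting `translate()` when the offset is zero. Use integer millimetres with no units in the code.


translate([115, 107, 0]) cube([84, 22, 868]);
translate([850, 107, 0]) cube([84, 22, 868]);
translate([199, 107, 0]) cube([651, 22, 84]);
translate([199, 107, 784]) cube([651, 22, 84]);


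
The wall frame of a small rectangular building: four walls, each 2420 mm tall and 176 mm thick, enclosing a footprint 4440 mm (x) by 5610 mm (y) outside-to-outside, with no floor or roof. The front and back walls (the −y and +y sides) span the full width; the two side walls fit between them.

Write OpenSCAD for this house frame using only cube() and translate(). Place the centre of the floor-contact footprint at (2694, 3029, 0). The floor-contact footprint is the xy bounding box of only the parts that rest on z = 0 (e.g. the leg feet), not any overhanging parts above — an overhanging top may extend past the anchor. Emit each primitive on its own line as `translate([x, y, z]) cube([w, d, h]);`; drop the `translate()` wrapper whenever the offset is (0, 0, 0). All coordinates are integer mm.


translate([474, 224, 0]) cube([4440, 176, 2420]);
translate([474, 5658, 0]) cube([4440, 176, 2420]);
translate([474, 400, 0]) cube([176, 5258, 2420]);
translate([4738, 400, 0]) cube([176, 5258, 2420]);


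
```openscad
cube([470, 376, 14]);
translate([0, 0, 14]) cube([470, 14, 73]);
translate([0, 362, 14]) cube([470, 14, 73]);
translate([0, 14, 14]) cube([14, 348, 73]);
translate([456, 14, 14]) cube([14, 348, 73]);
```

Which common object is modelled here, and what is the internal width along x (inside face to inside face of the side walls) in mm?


An open box. The internal width is 442 mm.

A 470×376 base slab with four walls standing on it — an open box. The base is 470 mm wide and the walls are 14 mm thick, so the internal width is 470 − 2 × 14 = 442 mm.


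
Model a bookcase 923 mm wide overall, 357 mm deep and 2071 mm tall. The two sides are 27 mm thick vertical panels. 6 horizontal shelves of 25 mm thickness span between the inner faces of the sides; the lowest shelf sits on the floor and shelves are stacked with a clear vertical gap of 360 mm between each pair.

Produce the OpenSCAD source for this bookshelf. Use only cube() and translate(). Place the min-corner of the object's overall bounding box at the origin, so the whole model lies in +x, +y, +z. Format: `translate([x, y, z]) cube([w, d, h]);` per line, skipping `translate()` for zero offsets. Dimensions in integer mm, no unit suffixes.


cube([27, 357, 2071]);
translate([896, 0, 0]) cube([27, 357, 2071]);
translate([27, 0, 0]) cube([869, 357, 25]);
translate([27, 0, 385]) cube([869, 357, 25]);
translate([27, 0, 770]) cube([869, 357, 25]);
translate([27, 0, 1155]) cube([869, 357, 25]);
translate([27, 0, 1540]) cube([869, 357, 25]);
translate([27, 0, 1925]) cube([869, 357, 25]);


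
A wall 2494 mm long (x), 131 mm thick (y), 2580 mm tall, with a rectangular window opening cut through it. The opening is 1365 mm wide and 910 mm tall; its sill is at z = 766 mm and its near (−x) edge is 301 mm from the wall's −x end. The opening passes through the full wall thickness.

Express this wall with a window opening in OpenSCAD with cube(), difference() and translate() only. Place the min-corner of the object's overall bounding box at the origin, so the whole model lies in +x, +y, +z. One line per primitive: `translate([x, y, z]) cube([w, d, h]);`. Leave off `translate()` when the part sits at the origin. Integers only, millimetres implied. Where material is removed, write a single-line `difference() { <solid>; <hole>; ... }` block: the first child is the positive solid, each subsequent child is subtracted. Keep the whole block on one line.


difference() { cube([2494, 131, 2580]); translate([301, 0, 766]) cube([1365, 131, 910]); }


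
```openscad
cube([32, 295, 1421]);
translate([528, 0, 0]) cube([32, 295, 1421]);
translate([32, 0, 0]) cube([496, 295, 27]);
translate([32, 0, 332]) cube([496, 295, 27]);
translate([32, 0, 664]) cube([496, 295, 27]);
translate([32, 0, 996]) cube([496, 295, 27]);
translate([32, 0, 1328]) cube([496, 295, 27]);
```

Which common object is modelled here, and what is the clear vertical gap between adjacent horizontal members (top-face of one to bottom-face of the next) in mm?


A bookshelf. The clear shelf gap is 305 mm.

Two tall side panels with 5 horizontal boards between them — a bookshelf. The first two shelf undersides are at z = 0 and z = 332; with shelf thickness 27, the clear gap is 332 − 0 − 27 = 305 mm.


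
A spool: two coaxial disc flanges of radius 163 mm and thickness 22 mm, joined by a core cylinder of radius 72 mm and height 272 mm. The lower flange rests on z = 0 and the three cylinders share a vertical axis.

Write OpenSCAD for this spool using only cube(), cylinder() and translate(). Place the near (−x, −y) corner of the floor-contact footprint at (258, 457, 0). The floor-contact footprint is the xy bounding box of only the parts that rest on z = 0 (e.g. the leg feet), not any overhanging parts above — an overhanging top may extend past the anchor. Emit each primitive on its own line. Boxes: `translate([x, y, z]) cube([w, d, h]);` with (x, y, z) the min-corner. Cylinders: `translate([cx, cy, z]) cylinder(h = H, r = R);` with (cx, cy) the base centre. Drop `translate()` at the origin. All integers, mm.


translate([421, 620, 0]) cylinder(h = 22, r = 163);
translate([421, 620, 22]) cylinder(h = 272, r = 72);
translate([421, 620, 294]) cylinder(h = 22, r = 163);


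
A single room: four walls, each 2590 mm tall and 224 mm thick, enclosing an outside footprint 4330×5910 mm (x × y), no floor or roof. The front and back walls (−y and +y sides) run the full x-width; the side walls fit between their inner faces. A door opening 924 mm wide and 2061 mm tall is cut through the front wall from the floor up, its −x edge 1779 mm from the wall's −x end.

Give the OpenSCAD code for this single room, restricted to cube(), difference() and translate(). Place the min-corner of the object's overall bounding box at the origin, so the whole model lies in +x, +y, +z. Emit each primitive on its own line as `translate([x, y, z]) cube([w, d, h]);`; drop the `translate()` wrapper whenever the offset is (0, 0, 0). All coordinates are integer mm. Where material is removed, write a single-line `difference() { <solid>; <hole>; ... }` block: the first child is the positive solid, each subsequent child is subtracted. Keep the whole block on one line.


difference() { cube([4330, 224, 2590]); translate([1779, 0, 0]) cube([924, 224, 2061]); }
translate([0, 5686, 0]) cube([4330, 224, 2590]);
translate([0, 224, 0]) cube([224, 5462, 2590]);
translate([4106, 224, 0]) cube([224, 5462, 2590]);


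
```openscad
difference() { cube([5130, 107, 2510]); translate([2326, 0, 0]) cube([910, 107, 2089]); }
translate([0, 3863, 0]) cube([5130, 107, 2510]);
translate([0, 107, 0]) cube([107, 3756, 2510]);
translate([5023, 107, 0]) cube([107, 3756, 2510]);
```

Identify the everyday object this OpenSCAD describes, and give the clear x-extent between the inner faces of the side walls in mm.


A single room. The interior width is 4916 mm.

Four walls enclosing a rectangle with a door in the front wall — a room. Outside width 5130 minus two 107 mm walls gives 4916 mm.


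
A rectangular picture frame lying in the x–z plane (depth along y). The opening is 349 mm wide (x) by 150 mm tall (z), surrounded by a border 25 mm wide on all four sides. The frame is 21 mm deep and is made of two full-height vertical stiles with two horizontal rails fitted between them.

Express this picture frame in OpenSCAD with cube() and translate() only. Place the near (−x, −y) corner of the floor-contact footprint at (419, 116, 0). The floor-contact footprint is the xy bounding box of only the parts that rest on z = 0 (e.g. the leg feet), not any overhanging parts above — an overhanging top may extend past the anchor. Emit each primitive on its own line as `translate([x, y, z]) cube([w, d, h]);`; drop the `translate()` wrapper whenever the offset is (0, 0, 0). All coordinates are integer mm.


translate([419, 116, 0]) cube([25, 21, 200]);
translate([793, 116, 0]) cube([25, 21, 200]);
translate([444, 116, 0]) cube([349, 21, 25]);
translate([444, 116, 175]) cube([349, 21, 25]);


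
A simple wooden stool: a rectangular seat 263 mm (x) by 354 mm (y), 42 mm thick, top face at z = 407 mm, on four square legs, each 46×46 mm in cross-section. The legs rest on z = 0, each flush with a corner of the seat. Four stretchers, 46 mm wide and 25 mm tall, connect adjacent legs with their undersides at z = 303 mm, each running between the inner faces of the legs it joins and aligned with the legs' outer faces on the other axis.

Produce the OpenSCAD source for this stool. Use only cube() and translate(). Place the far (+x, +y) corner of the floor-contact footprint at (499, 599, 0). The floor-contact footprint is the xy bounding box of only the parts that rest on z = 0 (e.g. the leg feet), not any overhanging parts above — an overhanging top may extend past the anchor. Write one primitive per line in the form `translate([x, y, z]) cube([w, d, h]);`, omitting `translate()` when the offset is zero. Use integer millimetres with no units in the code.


// leg_h = 407 - 42 = 365
// stretcher span = 263 - 2*46 = 171
translate([236, 245, 365]) cube([263, 354, 42]);
translate([236, 245, 0]) cube([46, 46, 365]);
translate([453, 245, 0]) cube([46, 46, 365]);
translate([236, 553, 0]) cube([46, 46, 365]);
translate([453, 553, 0]) cube([46, 46, 365]);
translate([282, 245, 303]) cube([171, 46, 25]);
translate([282, 553, 303]) cube([171, 46, 25]);
translate([236, 291, 303]) cube([46, 262, 25]);
translate([453, 291, 303]) cube([46, 262, 25]);


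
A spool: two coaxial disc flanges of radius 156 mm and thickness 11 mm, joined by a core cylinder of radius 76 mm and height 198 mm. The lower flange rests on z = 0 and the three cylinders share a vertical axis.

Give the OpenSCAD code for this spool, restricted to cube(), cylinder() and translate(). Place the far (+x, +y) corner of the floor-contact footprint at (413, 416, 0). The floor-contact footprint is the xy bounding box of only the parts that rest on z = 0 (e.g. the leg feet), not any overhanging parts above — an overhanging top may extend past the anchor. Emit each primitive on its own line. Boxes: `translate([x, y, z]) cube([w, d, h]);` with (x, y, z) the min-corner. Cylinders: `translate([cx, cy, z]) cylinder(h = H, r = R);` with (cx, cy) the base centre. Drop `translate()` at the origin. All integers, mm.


translate([257, 260, 0]) cylinder(h = 11, r = 156);
translate([257, 260, 11]) cylinder(h = 198, r = 76);
translate([257, 260, 209]) cylinder(h = 11, r = 156);
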